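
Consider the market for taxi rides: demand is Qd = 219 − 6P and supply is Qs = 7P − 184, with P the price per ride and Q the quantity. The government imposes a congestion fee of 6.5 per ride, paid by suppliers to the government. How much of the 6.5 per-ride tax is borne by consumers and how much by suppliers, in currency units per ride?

Before the tax: set 219 − 6P = 7P − 184 → P* = 31, Q* = 33.
With the tax collected from suppliers, supply shifts: Qs = 7(P − 6.5) − 184.
Solving gives Q = 12 with consumers paying 34.5 and suppliers receiving 28 (the 6.5 wedge).
Burden on consumers: 3.5; on suppliers: 3. (They sum to 6.5.)
The less price-elastic side of the market bears the larger share of a per-unit tax.

Consumers bear 3.5 per ride; suppliers bear 3 per ride.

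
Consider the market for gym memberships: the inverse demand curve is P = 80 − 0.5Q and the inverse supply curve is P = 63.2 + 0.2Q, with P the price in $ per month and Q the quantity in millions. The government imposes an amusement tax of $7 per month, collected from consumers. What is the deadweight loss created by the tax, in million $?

Rewrite in direct form: Qd = 160 − 2P and Qs = 5P − 316.
Before the tax: set 160 − 2P = 5P − 316 → P* = $68, Q* = 24.
With the tax collected from consumers, demand (in seller-price terms) shifts: Qd = 160 − 2(P + 7).
Solving gives Q = 14 with consumers paying $73 and sellers receiving $66 (the $7 wedge).
Quantity falls by |ΔQ| = |24 − 14| = 10.
DWL = ½ · t · |ΔQ| = ½ · 7 · 10 = $35.

Deadweight loss = $35 million.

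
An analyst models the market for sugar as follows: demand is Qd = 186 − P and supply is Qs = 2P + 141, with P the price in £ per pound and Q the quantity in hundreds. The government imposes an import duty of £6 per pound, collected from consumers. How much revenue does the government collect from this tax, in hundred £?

Before the tax: set 186 − P = 2P + 141 → P* = £15, Q* = 171.
With the tax collected from consumers, demand (in seller-price terms) shifts: Qd = 186 − (P + 6).
Solving gives Q = 167 with consumers paying £19 and sellers receiving £13 (the £6 wedge).
Revenue = t · Q = 6 · 167 = £1002.

Tax revenue = £1002 hundred.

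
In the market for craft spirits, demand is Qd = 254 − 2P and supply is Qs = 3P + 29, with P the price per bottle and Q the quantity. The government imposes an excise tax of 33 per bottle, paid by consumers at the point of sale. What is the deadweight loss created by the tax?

Without the tax, 254 − 2P = 3P + 29 gives 5P = 225, so P* = 45 and Q* = 164.
With the tax collected from consumers, demand (in seller-price terms) shifts: Qd = 254 − 2(P + 33).
New equilibrium: consumers pay 64.8, producers receive 31.8, Q = 124.4. (Wedge: Pb − Ps = 33.)
Quantity falls by |ΔQ| = |164 − 124.4| = 39.6.
DWL = ½ · t · |ΔQ| = ½ · 33 · 39.6 = 653.4.

Deadweight loss = 653.4.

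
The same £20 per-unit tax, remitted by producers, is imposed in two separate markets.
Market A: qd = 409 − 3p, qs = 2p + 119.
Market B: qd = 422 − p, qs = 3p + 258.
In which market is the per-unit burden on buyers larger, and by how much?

Market A: pre-tax p* = £58, q* = 235; post-tax q = 211; per-unit burden on buyers = £8.
Market B: pre-tax p* = £41, q* = 381; post-tax q = 366; per-unit burden on buyers = £15.
Difference: £8 vs £15 → market B is larger by £7.

Market B, by £7.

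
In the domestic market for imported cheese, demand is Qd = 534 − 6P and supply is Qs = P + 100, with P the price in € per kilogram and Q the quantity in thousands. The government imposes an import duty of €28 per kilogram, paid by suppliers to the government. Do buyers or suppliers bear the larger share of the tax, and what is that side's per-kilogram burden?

Suppliers bear the larger share: €24 per kilogram.

Without the tax, 534 − 6P = P + 100 gives 7P = 434, so P* = €62 and Q* = 162.
With the tax collected from suppliers, supply shifts: Qs = (P − 28) + 100.
New equilibrium: buyers pay €66, suppliers receive €38, Q = 138. (Wedge: Pb − Ps = 28.)
Per-kilogram burden: buyers €4, suppliers €24.
Suppliers take the larger share because supply is less price-elastic here (demand slope 6 vs supply slope 1).
The less price-elastic side of the market bears the larger share of a per-unit tax.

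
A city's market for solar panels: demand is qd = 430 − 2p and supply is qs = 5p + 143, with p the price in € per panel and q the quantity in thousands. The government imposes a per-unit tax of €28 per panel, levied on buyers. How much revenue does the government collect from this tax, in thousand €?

Before the tax: set 430 − 2p = 5p + 143 → p* = €41, q* = 348.
With the tax collected from buyers, demand (in seller-price terms) shifts: qd = 430 − 2(p + 28).
Solving gives q = 308 with buyers paying €61 and producers receiving €33 (the €28 wedge).
Revenue = t · Q = 28 · 308 = €8624.

Tax revenue = €8624 thousand.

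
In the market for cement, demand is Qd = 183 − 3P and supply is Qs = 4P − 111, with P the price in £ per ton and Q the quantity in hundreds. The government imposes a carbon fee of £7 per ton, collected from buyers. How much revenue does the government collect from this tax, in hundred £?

Tax revenue = £315 hundred.

Without the tax, 183 − 3P = 4P − 111 gives 7P = 294, so P* = £42 and Q* = 57.
With the tax collected from buyers, demand (in seller-price terms) shifts: Qd = 183 − 3(P + 7).
Solving gives Q = 45 with buyers paying £46 and sellers receiving £39 (the £7 wedge).
Revenue = t · Q = 7 · 45 = £315.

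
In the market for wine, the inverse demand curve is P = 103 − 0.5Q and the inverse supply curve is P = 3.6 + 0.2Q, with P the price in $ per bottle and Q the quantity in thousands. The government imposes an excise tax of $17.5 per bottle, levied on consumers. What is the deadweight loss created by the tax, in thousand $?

Deadweight loss = $218.75 thousand.

Inverting to Q(P) form: Qd = 206 − 2P; Qs = 5P − 18.
Before the tax: set 206 − 2P = 5P − 18 → P* = $32, Q* = 142.
With the tax collected from consumers, demand (in seller-price terms) shifts: Qd = 206 − 2(P + 17.5).
New equilibrium: consumers pay $44.5, producers receive $27, Q = 117. (Wedge: Pb − Ps = 17.5.)
Quantity falls by |ΔQ| = |142 − 117| = 25.
DWL = ½ · t · |ΔQ| = ½ · 17.5 · 25 = $218.75.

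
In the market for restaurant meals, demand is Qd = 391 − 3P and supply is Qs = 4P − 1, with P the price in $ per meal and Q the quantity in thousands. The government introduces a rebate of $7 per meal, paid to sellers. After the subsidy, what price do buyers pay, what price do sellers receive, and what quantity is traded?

Buyers pay $52; sellers receive $59; quantity = 235.

Without the subsidy, 391 − 3P = 4P − 1 gives 7P = 392, so P* = $56 and Q* = 223.
With a per-unit subsidy paid to sellers, each receives P + 7 per unit sold, so supply becomes Qs = 4(P + 7) − 1.
Solving gives Q = 235 with buyers paying $52 and sellers receiving $59 (the $7 wedge).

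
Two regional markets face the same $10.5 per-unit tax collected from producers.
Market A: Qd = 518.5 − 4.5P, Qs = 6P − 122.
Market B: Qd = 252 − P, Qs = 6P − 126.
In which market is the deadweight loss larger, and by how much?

Market A, by $94.5.

Market A: pre-tax P* = $61, Q* = 244; post-tax Q = 217; deadweight loss = $141.75.
Market B: pre-tax P* = $54, Q* = 198; post-tax Q = 189; deadweight loss = $47.25.
Difference: $141.75 vs $47.25 → market A is larger by $94.5.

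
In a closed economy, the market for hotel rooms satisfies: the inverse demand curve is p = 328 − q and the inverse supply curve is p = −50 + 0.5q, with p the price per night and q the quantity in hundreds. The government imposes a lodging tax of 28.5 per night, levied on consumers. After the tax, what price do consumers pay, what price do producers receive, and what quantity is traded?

Rewrite in direct form: qd = 328 − p and qs = 2p + 100.
Before the tax: set 328 − p = 2p + 100 → p* = 76, q* = 252.
With the tax collected from consumers, demand (in seller-price terms) shifts: qd = 328 − (p + 28.5).
Solving gives q = 233 with consumers paying 95 and producers receiving 66.5 (the 28.5 wedge).
The less price-elastic side of the market bears the larger share of a per-unit tax.

Consumers pay 95; producers receive 66.5; quantity = 233.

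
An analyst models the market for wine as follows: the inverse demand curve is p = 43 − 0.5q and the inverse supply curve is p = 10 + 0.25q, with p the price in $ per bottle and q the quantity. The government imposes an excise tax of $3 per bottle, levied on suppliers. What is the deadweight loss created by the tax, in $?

Deadweight loss = $6.

Inverting to q(p) form: qd = 86 − 2p; qs = 4p − 40.
Without the tax, 86 − 2p = 4p − 40 gives 6p = 126, so p* = $21 and q* = 44.
With the tax collected from suppliers, supply shifts: qs = 4(p − 3) − 40.
Solving gives q = 40 with consumers paying $23 and suppliers receiving $20 (the $3 wedge).
Quantity falls by |ΔQ| = |44 − 40| = 4.
DWL = ½ · t · |ΔQ| = ½ · 3 · 4 = $6.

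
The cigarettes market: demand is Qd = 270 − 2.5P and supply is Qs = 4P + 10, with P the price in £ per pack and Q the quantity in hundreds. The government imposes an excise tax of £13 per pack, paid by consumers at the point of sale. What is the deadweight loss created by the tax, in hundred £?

Deadweight loss = £130 hundred.

Without the tax, 270 − 2.5P = 4P + 10 gives 6.5P = 260, so P* = £40 and Q* = 170.
With the tax collected from consumers, demand (in seller-price terms) shifts: Qd = 270 − 2.5(P + 13).
New equilibrium: consumers pay £48, sellers receive £35, Q = 150. (Wedge: Pb − Ps = 13.)
Quantity falls by |ΔQ| = |170 − 150| = 20.
DWL = ½ · t · |ΔQ| = ½ · 13 · 20 = £130.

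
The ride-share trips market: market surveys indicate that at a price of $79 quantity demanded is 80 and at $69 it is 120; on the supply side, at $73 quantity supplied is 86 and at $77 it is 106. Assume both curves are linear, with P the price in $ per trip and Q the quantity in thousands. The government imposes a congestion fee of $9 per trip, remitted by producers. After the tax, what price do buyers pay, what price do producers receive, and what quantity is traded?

Demand slope: (120 − 80)/(69 − 79) = -4, so Qd = 396 − 4P.
Supply slope: (106 − 86)/(77 − 73) = 5, so Qs = 5P − 279.
Without the tax, 396 − 4P = 5P − 279 gives 9P = 675, so P* = $75 and Q* = 96.
With the tax collected from producers, supply shifts: Qs = 5(P − 9) − 279.
New equilibrium: buyers pay $80, producers receive $71, Q = 76. (Wedge: Pb − Ps = 9.)

Buyers pay $80; producers receive $71; quantity = 76.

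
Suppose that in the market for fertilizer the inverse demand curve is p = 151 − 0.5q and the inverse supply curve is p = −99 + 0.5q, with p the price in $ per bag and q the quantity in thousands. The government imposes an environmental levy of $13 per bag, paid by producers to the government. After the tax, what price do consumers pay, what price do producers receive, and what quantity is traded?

Inverting to q(p) form: qd = 302 − 2p; qs = 2p + 198.
Before the tax: set 302 − 2p = 2p + 198 → p* = $26, q* = 250.
With the tax collected from producers, supply shifts: qs = 2(p − 13) + 198.
New equilibrium: consumers pay $32.5, producers receive $19.5, q = 237. (Wedge: pb − ps = 13.)
The less price-elastic side of the market bears the larger share of a per-unit tax.

Consumers pay $32.5; producers receive $19.5; quantity = 237.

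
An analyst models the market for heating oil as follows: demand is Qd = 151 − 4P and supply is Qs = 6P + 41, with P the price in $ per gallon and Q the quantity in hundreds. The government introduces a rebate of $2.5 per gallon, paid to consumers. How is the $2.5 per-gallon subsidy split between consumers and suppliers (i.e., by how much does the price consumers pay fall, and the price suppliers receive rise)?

Consumers gain $1.5 per gallon; suppliers gain $1 per gallon.

Before the subsidy: set 151 − 4P = 6P + 41 → P* = $11, Q* = 107.
With a per-unit subsidy paid to consumers, each effectively pays P − 2.5, so demand becomes Qd = 151 − 4(P − 2.5).
Solving gives Q = 113 with consumers paying $9.5 and suppliers receiving $12 (the $2.5 wedge).
Gain to consumers: $1.5; to suppliers: $1. (They sum to $2.5.)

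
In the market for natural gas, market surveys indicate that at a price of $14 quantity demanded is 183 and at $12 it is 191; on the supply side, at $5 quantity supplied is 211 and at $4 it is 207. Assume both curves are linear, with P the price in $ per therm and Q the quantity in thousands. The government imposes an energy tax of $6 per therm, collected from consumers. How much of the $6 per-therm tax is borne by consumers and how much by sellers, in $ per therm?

Consumers bear $3 per therm; sellers bear $3 per therm.

Demand slope: (191 − 183)/(12 − 14) = -4, so Qd = 239 − 4P.
Supply slope: (207 − 211)/(4 − 5) = 4, so Qs = 4P + 191.
Before the tax: set 239 − 4P = 4P + 191 → P* = $6, Q* = 215.
With the tax collected from consumers, demand (in seller-price terms) shifts: Qd = 239 − 4(P + 6).
Solving gives Q = 203 with consumers paying $9 and sellers receiving $3 (the $6 wedge).
Burden on consumers: $3; on sellers: $3. (They sum to $6.)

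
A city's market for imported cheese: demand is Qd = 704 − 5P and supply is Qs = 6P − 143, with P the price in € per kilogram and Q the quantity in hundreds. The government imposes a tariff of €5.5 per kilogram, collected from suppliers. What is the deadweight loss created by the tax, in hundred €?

Before the tax: set 704 − 5P = 6P − 143 → P* = €77, Q* = 319.
With the tax collected from suppliers, supply shifts: Qs = 6(P − 5.5) − 143.
New equilibrium: consumers pay €80, suppliers receive €74.5, Q = 304. (Wedge: Pb − Ps = 5.5.)
Quantity falls by |ΔQ| = |319 − 304| = 15.
DWL = ½ · t · |ΔQ| = ½ · 5.5 · 15 = €41.25.

Deadweight loss = €41.25 hundred.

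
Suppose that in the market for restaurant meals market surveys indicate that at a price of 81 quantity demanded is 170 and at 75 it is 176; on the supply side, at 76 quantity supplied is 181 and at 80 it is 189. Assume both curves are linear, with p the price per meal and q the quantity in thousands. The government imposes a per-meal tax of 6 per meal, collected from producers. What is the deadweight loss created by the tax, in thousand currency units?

Deadweight loss = 12 thousand.

Demand slope: (176 − 170)/(75 − 81) = -1, so qd = 251 − p.
Supply slope: (189 − 181)/(80 − 76) = 2, so qs = 2p + 29.
Without the tax, 251 − p = 2p + 29 gives 3p = 222, so p* = 74 and q* = 177.
With the tax collected from producers, supply shifts: qs = 2(p − 6) + 29.
New equilibrium: buyers pay 78, producers receive 72, q = 173. (Wedge: pb − ps = 6.)
Quantity falls by |ΔQ| = |177 − 173| = 4.
DWL = ½ · t · |ΔQ| = ½ · 6 · 4 = 12.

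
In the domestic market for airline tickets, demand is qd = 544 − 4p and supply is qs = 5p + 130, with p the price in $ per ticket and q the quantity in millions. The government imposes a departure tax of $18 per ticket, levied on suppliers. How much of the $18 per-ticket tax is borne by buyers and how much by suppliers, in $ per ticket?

Buyers bear $10 per ticket; suppliers bear $8 per ticket.

Without the tax, 544 − 4p = 5p + 130 gives 9p = 414, so p* = $46 and q* = 360.
With the tax collected from suppliers, supply shifts: qs = 5(p − 18) + 130.
Solving gives q = 320 with buyers paying $56 and suppliers receiving $38 (the $18 wedge).
Burden on buyers: $10; on suppliers: $8. (They sum to $18.)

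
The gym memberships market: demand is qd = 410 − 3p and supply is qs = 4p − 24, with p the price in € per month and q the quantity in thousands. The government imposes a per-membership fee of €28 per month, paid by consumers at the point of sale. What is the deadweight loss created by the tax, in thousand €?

Deadweight loss = €672 thousand.

Before the tax: set 410 − 3p = 4p − 24 → p* = €62, q* = 224.
With the tax collected from consumers, demand (in seller-price terms) shifts: qd = 410 − 3(p + 28).
Solving gives q = 176 with consumers paying €78 and suppliers receiving €50 (the €28 wedge).
Quantity falls by |ΔQ| = |224 − 176| = 48.
DWL = ½ · t · |ΔQ| = ½ · 28 · 48 = €672.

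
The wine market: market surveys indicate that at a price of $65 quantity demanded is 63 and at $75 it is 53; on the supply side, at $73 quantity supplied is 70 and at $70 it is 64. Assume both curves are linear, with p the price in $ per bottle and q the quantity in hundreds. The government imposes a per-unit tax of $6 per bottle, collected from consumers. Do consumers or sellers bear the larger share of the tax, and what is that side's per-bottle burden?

Demand slope: (53 − 63)/(75 − 65) = -1, so qd = 128 − p.
Supply slope: (64 − 70)/(70 − 73) = 2, so qs = 2p − 76.
Before the tax: set 128 − p = 2p − 76 → p* = $68, q* = 60.
With the tax collected from consumers, demand (in seller-price terms) shifts: qd = 128 − (p + 6).
Solving gives q = 56 with consumers paying $72 and sellers receiving $66 (the $6 wedge).
Per-bottle burden: consumers $4, sellers $2.
Consumers take the larger share because demand is less price-elastic here (demand slope 1 vs supply slope 2).

Consumers bear the larger share: $4 per bottle.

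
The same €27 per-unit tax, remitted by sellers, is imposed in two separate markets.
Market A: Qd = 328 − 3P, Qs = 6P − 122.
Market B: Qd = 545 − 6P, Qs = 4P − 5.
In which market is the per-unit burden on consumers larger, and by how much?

Market A, by €7.2.

Market A: pre-tax P* = €50, Q* = 178; post-tax Q = 124; per-unit burden on consumers = €18.
Market B: pre-tax P* = €55, Q* = 215; post-tax Q = 150.2; per-unit burden on consumers = €10.8.
Difference: €18 vs €10.8 → market A is larger by €7.2.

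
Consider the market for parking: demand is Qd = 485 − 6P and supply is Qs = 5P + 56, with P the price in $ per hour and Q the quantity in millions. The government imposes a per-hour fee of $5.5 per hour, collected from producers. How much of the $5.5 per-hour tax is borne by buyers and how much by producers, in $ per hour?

Buyers bear $2.5 per hour; producers bear $3 per hour.

Before the tax: set 485 − 6P = 5P + 56 → P* = $39, Q* = 251.
With the tax collected from producers, supply shifts: Qs = 5(P − 5.5) + 56.
Solving gives Q = 236 with buyers paying $41.5 and producers receiving $36 (the $5.5 wedge).
Burden on buyers: $2.5; on producers: $3. (They sum to $5.5.)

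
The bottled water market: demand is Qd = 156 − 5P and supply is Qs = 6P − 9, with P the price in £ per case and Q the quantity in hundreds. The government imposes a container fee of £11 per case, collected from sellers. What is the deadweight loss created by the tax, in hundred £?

Deadweight loss = £165 hundred.

Before the tax: set 156 − 5P = 6P − 9 → P* = £15, Q* = 81.
With the tax collected from sellers, supply shifts: Qs = 6(P − 11) − 9.
Solving gives Q = 51 with consumers paying £21 and sellers receiving £10 (the £11 wedge).
Quantity falls by |ΔQ| = |81 − 51| = 30.
DWL = ½ · t · |ΔQ| = ½ · 11 · 30 = £165.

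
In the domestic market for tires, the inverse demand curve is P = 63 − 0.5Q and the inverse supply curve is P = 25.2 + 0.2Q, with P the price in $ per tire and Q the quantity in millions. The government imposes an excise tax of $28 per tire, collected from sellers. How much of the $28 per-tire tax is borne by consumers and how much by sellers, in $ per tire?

Inverting to Q(P) form: Qd = 126 − 2P; Qs = 5P − 126.
Without the tax, 126 − 2P = 5P − 126 gives 7P = 252, so P* = $36 and Q* = 54.
With the tax collected from sellers, supply shifts: Qs = 5(P − 28) − 126.
New equilibrium: consumers pay $56, sellers receive $28, Q = 14. (Wedge: Pb − Ps = 28.)
Burden on consumers: $20; on sellers: $8. (They sum to $28.)

Consumers bear $20 per tire; sellers bear $8 per tire.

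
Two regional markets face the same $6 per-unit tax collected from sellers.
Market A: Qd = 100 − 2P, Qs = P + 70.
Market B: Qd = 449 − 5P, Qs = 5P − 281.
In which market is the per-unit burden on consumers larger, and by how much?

Market B, by $1.

Market A: pre-tax P* = $10, Q* = 80; post-tax Q = 76; per-unit burden on consumers = $2.
Market B: pre-tax P* = $73, Q* = 84; post-tax Q = 69; per-unit burden on consumers = $3.
Difference: $2 vs $3 → market B is larger by $1.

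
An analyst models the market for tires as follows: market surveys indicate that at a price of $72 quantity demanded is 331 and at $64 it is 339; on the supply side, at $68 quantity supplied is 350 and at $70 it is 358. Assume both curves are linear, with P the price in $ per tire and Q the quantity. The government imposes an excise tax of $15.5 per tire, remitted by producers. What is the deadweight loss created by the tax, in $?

Demand slope: (339 − 331)/(64 − 72) = -1, so Qd = 403 − P.
Supply slope: (358 − 350)/(70 − 68) = 4, so Qs = 4P + 78.
Without the tax, 403 − P = 4P + 78 gives 5P = 325, so P* = $65 and Q* = 338.
With the tax collected from producers, supply shifts: Qs = 4(P − 15.5) + 78.
New equilibrium: buyers pay $77.4, producers receive $61.9, Q = 325.6. (Wedge: Pb − Ps = 15.5.)
Quantity falls by |ΔQ| = |338 − 325.6| = 12.4.
DWL = ½ · t · |ΔQ| = ½ · 15.5 · 12.4 = $96.1.

Deadweight loss = $96.1.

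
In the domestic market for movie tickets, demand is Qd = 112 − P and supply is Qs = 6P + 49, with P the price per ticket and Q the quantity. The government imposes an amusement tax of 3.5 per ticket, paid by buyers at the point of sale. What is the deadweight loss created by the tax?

Before the tax: set 112 − P = 6P + 49 → P* = 9, Q* = 103.
With the tax collected from buyers, demand (in seller-price terms) shifts: Qd = 112 − (P + 3.5).
New equilibrium: buyers pay 12, producers receive 8.5, Q = 100. (Wedge: Pb − Ps = 3.5.)
Quantity falls by |ΔQ| = |103 − 100| = 3.
DWL = ½ · t · |ΔQ| = ½ · 3.5 · 3 = 5.25.

Deadweight loss = 5.25.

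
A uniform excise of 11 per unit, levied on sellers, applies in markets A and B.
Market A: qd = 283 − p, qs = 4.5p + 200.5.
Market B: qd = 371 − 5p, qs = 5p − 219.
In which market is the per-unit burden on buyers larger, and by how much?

Market A: pre-tax p* = 15, q* = 268; post-tax q = 259; per-unit burden on buyers = 9.
Market B: pre-tax p* = 59, q* = 76; post-tax q = 48.5; per-unit burden on buyers = 5.5.
Difference: 9 vs 5.5 → market A is larger by 3.5.

Market A, by 3.5.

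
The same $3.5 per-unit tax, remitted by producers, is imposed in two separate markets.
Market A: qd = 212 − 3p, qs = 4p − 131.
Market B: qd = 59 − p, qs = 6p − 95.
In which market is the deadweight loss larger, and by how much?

Market A: pre-tax p* = $49, q* = 65; post-tax q = 59; deadweight loss = $10.5.
Market B: pre-tax p* = $22, q* = 37; post-tax q = 34; deadweight loss = $5.25.
Difference: $10.5 vs $5.25 → market A is larger by $5.25.

Market A, by $5.25.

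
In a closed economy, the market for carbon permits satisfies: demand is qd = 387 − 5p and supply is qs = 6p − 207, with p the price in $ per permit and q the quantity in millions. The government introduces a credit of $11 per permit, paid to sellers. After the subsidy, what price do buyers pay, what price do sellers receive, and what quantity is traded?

Buyers pay $48; sellers receive $59; quantity = 147.

Before the subsidy: set 387 − 5p = 6p − 207 → p* = $54, q* = 117.
With a per-unit subsidy paid to sellers, each receives p + 11 per unit sold, so supply becomes qs = 6(p + 11) − 207.
Solving gives q = 147 with buyers paying $48 and sellers receiving $59 (the $11 wedge).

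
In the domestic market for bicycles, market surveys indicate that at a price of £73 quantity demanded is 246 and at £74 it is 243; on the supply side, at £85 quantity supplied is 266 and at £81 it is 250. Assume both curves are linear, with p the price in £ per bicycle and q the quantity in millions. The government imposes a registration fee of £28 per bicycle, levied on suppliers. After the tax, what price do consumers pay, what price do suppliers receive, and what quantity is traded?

Consumers pay £93; suppliers receive £65; quantity = 186.

Demand slope: (243 − 246)/(74 − 73) = -3, so qd = 465 − 3p.
Supply slope: (250 − 266)/(81 − 85) = 4, so qs = 4p − 74.
Before the tax: set 465 − 3p = 4p − 74 → p* = £77, q* = 234.
With the tax collected from suppliers, supply shifts: qs = 4(p − 28) − 74.
Solving gives q = 186 with consumers paying £93 and suppliers receiving £65 (the £28 wedge).
The less price-elastic side of the market bears the larger share of a per-unit tax.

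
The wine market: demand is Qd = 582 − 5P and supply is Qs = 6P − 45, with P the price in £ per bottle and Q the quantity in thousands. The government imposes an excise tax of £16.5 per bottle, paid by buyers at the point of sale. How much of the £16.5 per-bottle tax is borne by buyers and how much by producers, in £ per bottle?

Buyers bear £9 per bottle; producers bear £7.5 per bottle.

Without the tax, 582 − 5P = 6P − 45 gives 11P = 627, so P* = £57 and Q* = 297.
With the tax collected from buyers, demand (in seller-price terms) shifts: Qd = 582 − 5(P + 16.5).
New equilibrium: buyers pay £66, producers receive £49.5, Q = 252. (Wedge: Pb − Ps = 16.5.)
Burden on buyers: £9; on producers: £7.5. (They sum to £16.5.)
The less price-elastic side of the market bears the larger share of a per-unit tax.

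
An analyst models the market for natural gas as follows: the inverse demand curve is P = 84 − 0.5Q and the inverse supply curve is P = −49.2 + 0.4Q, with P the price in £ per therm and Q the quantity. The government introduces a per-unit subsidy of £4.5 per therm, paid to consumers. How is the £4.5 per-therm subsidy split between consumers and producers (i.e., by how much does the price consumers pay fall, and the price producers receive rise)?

Rewrite in direct form: Qd = 168 − 2P and Qs = 2.5P + 123.
Before the subsidy: set 168 − 2P = 2.5P + 123 → P* = £10, Q* = 148.
With a per-unit subsidy paid to consumers, each effectively pays P − 4.5, so demand becomes Qd = 168 − 2(P − 4.5).
Solving gives Q = 153 with consumers paying £7.5 and producers receiving £12 (the £4.5 wedge).
Gain to consumers: £2.5; to producers: £2. (They sum to £4.5.)

Consumers gain £2.5 per therm; producers gain £2 per therm.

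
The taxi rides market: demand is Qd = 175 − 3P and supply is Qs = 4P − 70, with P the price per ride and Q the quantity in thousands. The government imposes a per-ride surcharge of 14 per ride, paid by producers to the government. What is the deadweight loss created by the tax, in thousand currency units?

Without the tax, 175 − 3P = 4P − 70 gives 7P = 245, so P* = 35 and Q* = 70.
With the tax collected from producers, supply shifts: Qs = 4(P − 14) − 70.
Solving gives Q = 46 with buyers paying 43 and producers receiving 29 (the 14 wedge).
Quantity falls by |ΔQ| = |70 − 46| = 24.
DWL = ½ · t · |ΔQ| = ½ · 14 · 24 = 168.

Deadweight loss = 168 thousand.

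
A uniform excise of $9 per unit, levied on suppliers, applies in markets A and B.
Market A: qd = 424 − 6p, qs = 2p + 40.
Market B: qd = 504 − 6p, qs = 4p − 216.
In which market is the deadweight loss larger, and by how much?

Market A: pre-tax p* = $48, q* = 136; post-tax q = 122.5; deadweight loss = $60.75.
Market B: pre-tax p* = $72, q* = 72; post-tax q = 50.4; deadweight loss = $97.2.
Difference: $60.75 vs $97.2 → market B is larger by $36.45.

Market B, by $36.45.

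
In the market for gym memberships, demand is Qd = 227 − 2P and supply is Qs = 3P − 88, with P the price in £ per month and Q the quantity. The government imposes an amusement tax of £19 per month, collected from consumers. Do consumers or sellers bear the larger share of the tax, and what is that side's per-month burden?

Without the tax, 227 − 2P = 3P − 88 gives 5P = 315, so P* = £63 and Q* = 101.
With the tax collected from consumers, demand (in seller-price terms) shifts: Qd = 227 − 2(P + 19).
Solving gives Q = 78.2 with consumers paying £74.4 and sellers receiving £55.4 (the £19 wedge).
Per-month burden: consumers £11.4, sellers £7.6.
Consumers take the larger share because demand is less price-elastic here (demand slope 2 vs supply slope 3).
The less price-elastic side of the market bears the larger share of a per-unit tax.

Consumers bear the larger share: £11.4 per month.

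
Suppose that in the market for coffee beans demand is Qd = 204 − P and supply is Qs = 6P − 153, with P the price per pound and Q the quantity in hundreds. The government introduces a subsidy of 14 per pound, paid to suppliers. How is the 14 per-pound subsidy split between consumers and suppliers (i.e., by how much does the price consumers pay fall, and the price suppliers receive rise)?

Consumers gain 12 per pound; suppliers gain 2 per pound.

Without the subsidy, 204 − P = 6P − 153 gives 7P = 357, so P* = 51 and Q* = 153.
With a per-unit subsidy paid to suppliers, each receives P + 14 per unit sold, so supply becomes Qs = 6(P + 14) − 153.
New equilibrium: consumers pay 39, suppliers receive 53, Q = 165. (Wedge: Pb − Ps = −14.)
Gain to consumers: 12; to suppliers: 2. (They sum to 14.)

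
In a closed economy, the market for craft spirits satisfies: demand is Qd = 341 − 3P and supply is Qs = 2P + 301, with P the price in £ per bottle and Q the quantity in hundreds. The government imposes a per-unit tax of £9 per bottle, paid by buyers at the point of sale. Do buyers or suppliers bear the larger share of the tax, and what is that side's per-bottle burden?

Before the tax: set 341 − 3P = 2P + 301 → P* = £8, Q* = 317.
With the tax collected from buyers, demand (in seller-price terms) shifts: Qd = 341 − 3(P + 9).
New equilibrium: buyers pay £11.6, suppliers receive £2.6, Q = 306.2. (Wedge: Pb − Ps = 9.)
Per-bottle burden: buyers £3.6, suppliers £5.4.
Suppliers take the larger share because supply is less price-elastic here (demand slope 3 vs supply slope 2).
The less price-elastic side of the market bears the larger share of a per-unit tax.

Suppliers bear the larger share: £5.4 per bottle.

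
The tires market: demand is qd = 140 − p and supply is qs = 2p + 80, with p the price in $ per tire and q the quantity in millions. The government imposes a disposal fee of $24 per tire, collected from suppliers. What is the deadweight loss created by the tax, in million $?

Before the tax: set 140 − p = 2p + 80 → p* = $20, q* = 120.
With the tax collected from suppliers, supply shifts: qs = 2(p − 24) + 80.
Solving gives q = 104 with buyers paying $36 and suppliers receiving $12 (the $24 wedge).
Quantity falls by |ΔQ| = |120 − 104| = 16.
DWL = ½ · t · |ΔQ| = ½ · 24 · 16 = $192.

Deadweight loss = $192 million.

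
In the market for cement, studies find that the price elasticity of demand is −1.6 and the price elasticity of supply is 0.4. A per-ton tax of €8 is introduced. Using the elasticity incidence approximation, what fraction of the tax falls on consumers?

Incidence ratio: consumers' share ≈ εs / (εs + |εd|) = 0.4 / (0.4 + 1.6) = 0.2.
Supply is the less elastic side, so consumers bear the smaller share.

Consumers' share ≈ 0.2.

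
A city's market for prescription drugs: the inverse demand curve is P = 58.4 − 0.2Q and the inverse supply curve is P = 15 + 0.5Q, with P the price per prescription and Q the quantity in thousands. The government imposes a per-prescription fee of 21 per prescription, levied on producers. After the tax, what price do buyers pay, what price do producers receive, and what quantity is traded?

Buyers pay 52; producers receive 31; quantity = 32.

Rewrite in direct form: Qd = 292 − 5P and Qs = 2P − 30.
Without the tax, 292 − 5P = 2P − 30 gives 7P = 322, so P* = 46 and Q* = 62.
With the tax collected from producers, supply shifts: Qs = 2(P − 21) − 30.
New equilibrium: buyers pay 52, producers receive 31, Q = 32. (Wedge: Pb − Ps = 21.)
The less price-elastic side of the market bears the larger share of a per-unit tax.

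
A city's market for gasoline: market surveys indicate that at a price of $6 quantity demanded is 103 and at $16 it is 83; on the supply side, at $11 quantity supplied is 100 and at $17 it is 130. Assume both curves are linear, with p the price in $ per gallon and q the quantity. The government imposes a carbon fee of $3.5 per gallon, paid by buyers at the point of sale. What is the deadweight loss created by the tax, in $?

Deadweight loss = $8.75.

Demand slope: (83 − 103)/(16 − 6) = -2, so qd = 115 − 2p.
Supply slope: (130 − 100)/(17 − 11) = 5, so qs = 5p + 45.
Before the tax: set 115 − 2p = 5p + 45 → p* = $10, q* = 95.
With the tax collected from buyers, demand (in seller-price terms) shifts: qd = 115 − 2(p + 3.5).
Solving gives q = 90 with buyers paying $12.5 and sellers receiving $9 (the $3.5 wedge).
Quantity falls by |ΔQ| = |95 − 90| = 5.
DWL = ½ · t · |ΔQ| = ½ · 3.5 · 5 = $8.75.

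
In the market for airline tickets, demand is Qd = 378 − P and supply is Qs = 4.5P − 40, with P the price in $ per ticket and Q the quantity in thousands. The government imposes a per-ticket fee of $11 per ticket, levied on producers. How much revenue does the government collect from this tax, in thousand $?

Before the tax: set 378 − P = 4.5P − 40 → P* = $76, Q* = 302.
With the tax collected from producers, supply shifts: Qs = 4.5(P − 11) − 40.
New equilibrium: consumers pay $85, producers receive $74, Q = 293. (Wedge: Pb − Ps = 11.)
Revenue = t · Q = 11 · 293 = $3223.

Tax revenue = $3223 thousand.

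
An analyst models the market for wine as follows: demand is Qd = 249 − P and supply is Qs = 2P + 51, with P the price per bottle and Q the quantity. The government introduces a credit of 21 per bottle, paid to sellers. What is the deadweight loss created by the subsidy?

Before the subsidy: set 249 − P = 2P + 51 → P* = 66, Q* = 183.
With a per-unit subsidy paid to sellers, each receives P + 21 per unit sold, so supply becomes Qs = 2(P + 21) + 51.
New equilibrium: buyers pay 52, sellers receive 73, Q = 197. (Wedge: Pb − Ps = −21.)
Quantity rises by |ΔQ| = |183 − 197| = 14.
DWL = ½ · t · |ΔQ| = ½ · 21 · 14 = 147.

Deadweight loss = 147.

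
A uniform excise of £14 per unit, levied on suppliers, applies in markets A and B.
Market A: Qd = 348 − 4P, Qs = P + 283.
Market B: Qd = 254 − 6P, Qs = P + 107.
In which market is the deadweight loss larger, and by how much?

Market B, by £5.6.

Market A: pre-tax P* = £13, Q* = 296; post-tax Q = 284.8; deadweight loss = £78.4.
Market B: pre-tax P* = £21, Q* = 128; post-tax Q = 116; deadweight loss = £84.
Difference: £78.4 vs £84 → market B is larger by £5.6.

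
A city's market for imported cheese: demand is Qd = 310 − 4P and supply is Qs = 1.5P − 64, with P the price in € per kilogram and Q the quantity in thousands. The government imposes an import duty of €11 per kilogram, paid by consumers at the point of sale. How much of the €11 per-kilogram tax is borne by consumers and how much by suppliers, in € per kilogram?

Without the tax, 310 − 4P = 1.5P − 64 gives 5.5P = 374, so P* = €68 and Q* = 38.
With the tax collected from consumers, demand (in seller-price terms) shifts: Qd = 310 − 4(P + 11).
New equilibrium: consumers pay €71, suppliers receive €60, Q = 26. (Wedge: Pb − Ps = 11.)
Burden on consumers: €3; on suppliers: €8. (They sum to €11.)
The less price-elastic side of the market bears the larger share of a per-unit tax.

Consumers bear €3 per kilogram; suppliers bear €8 per kilogram.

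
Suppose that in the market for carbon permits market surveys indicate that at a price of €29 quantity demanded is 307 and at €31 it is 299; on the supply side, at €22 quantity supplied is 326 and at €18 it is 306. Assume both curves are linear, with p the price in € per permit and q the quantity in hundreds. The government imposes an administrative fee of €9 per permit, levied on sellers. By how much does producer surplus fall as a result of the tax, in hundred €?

Producer surplus falls by €1284 hundred.

Demand slope: (299 − 307)/(31 − 29) = -4, so qd = 423 − 4p.
Supply slope: (306 − 326)/(18 − 22) = 5, so qs = 5p + 216.
Before the tax: set 423 − 4p = 5p + 216 → p* = €23, q* = 331.
With the tax collected from sellers, supply shifts: qs = 5(p − 9) + 216.
Solving gives q = 311 with consumers paying €28 and sellers receiving €19 (the €9 wedge).
ΔPS is the trapezoid between Q = 311 and Q = 331 of height €4: ½ · (331 + 311) · 4 = €1284.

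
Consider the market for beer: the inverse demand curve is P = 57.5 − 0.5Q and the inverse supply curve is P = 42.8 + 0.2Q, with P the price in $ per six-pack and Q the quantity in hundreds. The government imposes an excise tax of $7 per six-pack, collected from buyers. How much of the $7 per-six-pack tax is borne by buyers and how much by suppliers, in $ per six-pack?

Inverting to Q(P) form: Qd = 115 − 2P; Qs = 5P − 214.
Without the tax, 115 − 2P = 5P − 214 gives 7P = 329, so P* = $47 and Q* = 21.
With the tax collected from buyers, demand (in seller-price terms) shifts: Qd = 115 − 2(P + 7).
Solving gives Q = 11 with buyers paying $52 and suppliers receiving $45 (the $7 wedge).
Burden on buyers: $5; on suppliers: $2. (They sum to $7.)

Buyers bear $5 per six-pack; suppliers bear $2 per six-pack.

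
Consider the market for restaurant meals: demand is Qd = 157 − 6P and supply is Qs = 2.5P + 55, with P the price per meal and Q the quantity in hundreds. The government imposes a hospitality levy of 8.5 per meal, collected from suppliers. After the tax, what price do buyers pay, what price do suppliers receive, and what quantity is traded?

Buyers pay 14.5; suppliers receive 6; quantity = 70.

Before the tax: set 157 − 6P = 2.5P + 55 → P* = 12, Q* = 85.
With the tax collected from suppliers, supply shifts: Qs = 2.5(P − 8.5) + 55.
New equilibrium: buyers pay 14.5, suppliers receive 6, Q = 70. (Wedge: Pb − Ps = 8.5.)
The less price-elastic side of the market bears the larger share of a per-unit tax.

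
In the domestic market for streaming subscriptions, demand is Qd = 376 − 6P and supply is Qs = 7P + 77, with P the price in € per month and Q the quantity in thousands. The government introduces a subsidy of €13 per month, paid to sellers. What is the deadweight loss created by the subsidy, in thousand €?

Deadweight loss = €273 thousand.

Before the subsidy: set 376 − 6P = 7P + 77 → P* = €23, Q* = 238.
With a per-unit subsidy paid to sellers, each receives P + 13 per unit sold, so supply becomes Qs = 7(P + 13) + 77.
New equilibrium: buyers pay €16, sellers receive €29, Q = 280. (Wedge: Pb − Ps = −13.)
Quantity rises by |ΔQ| = |238 − 280| = 42.
DWL = ½ · t · |ΔQ| = ½ · 13 · 42 = €273.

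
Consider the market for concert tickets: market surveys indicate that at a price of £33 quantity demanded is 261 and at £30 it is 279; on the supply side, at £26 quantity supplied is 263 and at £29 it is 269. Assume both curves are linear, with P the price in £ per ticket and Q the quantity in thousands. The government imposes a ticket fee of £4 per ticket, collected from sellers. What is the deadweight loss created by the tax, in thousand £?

Deadweight loss = £12 thousand.

Demand slope: (279 − 261)/(30 − 33) = -6, so Qd = 459 − 6P.
Supply slope: (269 − 263)/(29 − 26) = 2, so Qs = 2P + 211.
Before the tax: set 459 − 6P = 2P + 211 → P* = £31, Q* = 273.
With the tax collected from sellers, supply shifts: Qs = 2(P − 4) + 211.
Solving gives Q = 267 with buyers paying £32 and sellers receiving £28 (the £4 wedge).
Quantity falls by |ΔQ| = |273 − 267| = 6.
DWL = ½ · t · |ΔQ| = ½ · 4 · 6 = £12.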